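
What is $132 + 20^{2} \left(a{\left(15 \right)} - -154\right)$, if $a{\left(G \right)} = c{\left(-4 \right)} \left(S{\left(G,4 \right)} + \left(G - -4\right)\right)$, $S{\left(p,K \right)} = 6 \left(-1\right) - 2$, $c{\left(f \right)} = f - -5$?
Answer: $66132$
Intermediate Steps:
$c{\left(f \right)} = 5 + f$ ($c{\left(f \right)} = f + 5 = 5 + f$)
$S{\left(p,K \right)} = -8$ ($S{\left(p,K \right)} = -6 - 2 = -8$)
$a{\left(G \right)} = -4 + G$ ($a{\left(G \right)} = \left(5 - 4\right) \left(-8 + \left(G - -4\right)\right) = 1 \left(-8 + \left(G + 4\right)\right) = 1 \left(-8 + \left(4 + G\right)\right) = 1 \left(-4 + G\right) = -4 + G$)
$132 + 20^{2} \left(a{\left(15 \right)} - -154\right) = 132 + 20^{2} \left(\left(-4 + 15\right) - -154\right) = 132 + 400 \left(11 + 154\right) = 132 + 400 \cdot 165 = 132 + 66000 = 66132$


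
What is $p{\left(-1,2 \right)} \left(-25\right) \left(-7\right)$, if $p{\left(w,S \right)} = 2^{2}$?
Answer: $700$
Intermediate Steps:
$p{\left(w,S \right)} = 4$
$p{\left(-1,2 \right)} \left(-25\right) \left(-7\right) = 4 \left(-25\right) \left(-7\right) = \left(-100\right) \left(-7\right) = 700$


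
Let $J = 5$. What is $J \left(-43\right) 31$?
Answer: $-6665$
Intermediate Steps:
$J \left(-43\right) 31 = 5 \left(-43\right) 31 = \left(-215\right) 31 = -6665$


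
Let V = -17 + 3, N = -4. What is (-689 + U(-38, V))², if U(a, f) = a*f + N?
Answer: 25921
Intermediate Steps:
V = -14
U(a, f) = -4 + a*f (U(a, f) = a*f - 4 = -4 + a*f)
(-689 + U(-38, V))² = (-689 + (-4 - 38*(-14)))² = (-689 + (-4 + 532))² = (-689 + 528)² = (-161)² = 25921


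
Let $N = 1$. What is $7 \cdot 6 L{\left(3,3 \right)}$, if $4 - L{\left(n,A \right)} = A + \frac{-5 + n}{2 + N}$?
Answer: $70$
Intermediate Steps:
$L{\left(n,A \right)} = \frac{17}{3} - A - \frac{n}{3}$ ($L{\left(n,A \right)} = 4 - \left(A + \frac{-5 + n}{2 + 1}\right) = 4 - \left(A + \frac{-5 + n}{3}\right) = 4 - \left(A + \left(-5 + n\right) \frac{1}{3}\right) = 4 - \left(A + \left(- \frac{5}{3} + \frac{n}{3}\right)\right) = 4 - \left(- \frac{5}{3} + A + \frac{n}{3}\right) = \frac{17}{3} - A - \frac{n}{3}$)
$7 \cdot 6 L{\left(3,3 \right)} = 7 \cdot 6 \left(\frac{17}{3} - 3 - 1\right) = 42 \left(\frac{17}{3} - 3 - 1\right) = 42 \cdot \frac{5}{3} = 70$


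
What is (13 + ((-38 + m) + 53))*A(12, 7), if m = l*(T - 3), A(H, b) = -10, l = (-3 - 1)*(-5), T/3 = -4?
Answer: 2720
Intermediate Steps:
T = -12 (T = 3*(-4) = -12)
l = 20 (l = -4*(-5) = 20)
m = -300 (m = 20*(-12 - 3) = 20*(-15) = -300)
(13 + ((-38 + m) + 53))*A(12, 7) = (13 + ((-38 - 300) + 53))*(-10) = (13 + (-338 + 53))*(-10) = (13 - 285)*(-10) = -272*(-10) = 2720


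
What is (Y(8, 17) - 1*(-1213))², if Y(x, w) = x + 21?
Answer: 1542564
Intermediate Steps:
Y(x, w) = 21 + x
(Y(8, 17) - 1*(-1213))² = ((21 + 8) - 1*(-1213))² = (29 + 1213)² = 1242² = 1542564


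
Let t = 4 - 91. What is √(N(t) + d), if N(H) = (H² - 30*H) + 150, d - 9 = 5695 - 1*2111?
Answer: √13922 ≈ 117.99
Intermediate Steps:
t = -87
d = 3593 (d = 9 + (5695 - 1*2111) = 9 + (5695 - 2111) = 9 + 3584 = 3593)
N(H) = 150 + H² - 30*H
√(N(t) + d) = √((150 + (-87)² - 30*(-87)) + 3593) = √((150 + 7569 + 2610) + 3593) = √(10329 + 3593) = √13922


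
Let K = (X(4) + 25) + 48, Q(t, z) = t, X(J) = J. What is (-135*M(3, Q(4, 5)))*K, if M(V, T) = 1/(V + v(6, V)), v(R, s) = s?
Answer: -3465/2 ≈ -1732.5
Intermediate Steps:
K = 77 (K = (4 + 25) + 48 = 29 + 48 = 77)
M(V, T) = 1/(2*V) (M(V, T) = 1/(V + V) = 1/(2*V))
(-135*M(3, Q(4, 5)))*K = -135/(2*3)*77 = -135*⅙*77 = -45/2*77 = -3465/2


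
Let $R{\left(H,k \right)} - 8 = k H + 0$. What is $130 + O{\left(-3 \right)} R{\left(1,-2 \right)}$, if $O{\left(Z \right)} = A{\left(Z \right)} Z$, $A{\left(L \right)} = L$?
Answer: $184$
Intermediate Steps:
$R{\left(H,k \right)} = 8 + H k$ ($R{\left(H,k \right)} = 8 + \left(k H + 0\right) = 8 + \left(H k + 0\right) = 8 + H k$)
$O{\left(Z \right)} = Z^{2}$ ($O{\left(Z \right)} = Z Z = Z^{2}$)
$130 + O{\left(-3 \right)} R{\left(1,-2 \right)} = 130 + \left(-3\right)^{2} \left(8 + 1 \left(-2\right)\right) = 130 + 9 \left(8 - 2\right) = 130 + 9 \cdot 6 = 130 + 54 = 184$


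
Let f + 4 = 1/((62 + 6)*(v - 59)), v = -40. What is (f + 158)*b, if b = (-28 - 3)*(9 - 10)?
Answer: 32138537/6732 ≈ 4774.0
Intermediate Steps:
f = -26929/6732 (f = -4 + 1/((62 + 6)*(-40 - 59)) = -4 + 1/(68*(-99)) = -4 + 1/(-6732) = -4 - 1/6732 = -26929/6732 ≈ -4.0001)
b = 31 (b = -31*(-1) = 31)
(f + 158)*b = (-26929/6732 + 158)*31 = (1036727/6732)*31 = 32138537/6732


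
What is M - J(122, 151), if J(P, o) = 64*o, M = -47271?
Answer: -56935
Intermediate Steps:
M - J(122, 151) = -47271 - 64*151 = -47271 - 1*9664 = -47271 - 9664 = -56935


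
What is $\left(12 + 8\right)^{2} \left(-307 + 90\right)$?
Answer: $-86800$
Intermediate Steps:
$\left(12 + 8\right)^{2} \left(-307 + 90\right) = 20^{2} \left(-217\right) = 400 \left(-217\right) = -86800$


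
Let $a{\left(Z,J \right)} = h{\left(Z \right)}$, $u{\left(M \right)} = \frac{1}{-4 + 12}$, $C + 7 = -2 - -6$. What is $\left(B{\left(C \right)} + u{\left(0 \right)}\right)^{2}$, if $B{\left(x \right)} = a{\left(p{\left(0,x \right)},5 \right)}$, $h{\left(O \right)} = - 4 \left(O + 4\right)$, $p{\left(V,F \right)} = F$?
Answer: $\frac{961}{64} \approx 15.016$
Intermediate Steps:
$C = -3$ ($C = -7 - -4 = -7 + \left(-2 + 6\right) = -7 + 4 = -3$)
$u{\left(M \right)} = \frac{1}{8}$
$h{\left(O \right)} = -16 - 4 O$ ($h{\left(O \right)} = - 4 \left(4 + O\right) = -16 - 4 O$)
$a{\left(Z,J \right)} = -16 - 4 Z$
$B{\left(x \right)} = -16 - 4 x$
$\left(B{\left(C \right)} + u{\left(0 \right)}\right)^{2} = \left(\left(-16 - -12\right) + \frac{1}{8}\right)^{2} = \left(\left(-16 + 12\right) + \frac{1}{8}\right)^{2} = \left(-4 + \frac{1}{8}\right)^{2} = \left(- \frac{31}{8}\right)^{2} = \frac{961}{64}$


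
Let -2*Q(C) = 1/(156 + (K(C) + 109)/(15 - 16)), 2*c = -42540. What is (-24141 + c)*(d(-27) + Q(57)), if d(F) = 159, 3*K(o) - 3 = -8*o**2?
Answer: -125778434169/17420 ≈ -7.2203e+6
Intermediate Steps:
c = -21270 (c = (1/2)*(-42540) = -21270)
K(o) = 1 - 8*o**2/3 (K(o) = 1 + (-8*o**2)/3 = 1 - 8*o**2/3)
Q(C) = -1/(2*(46 + 8*C**2/3)) (Q(C) = -1/(2*(156 + ((1 - 8*C**2/3) + 109)/(15 - 16))) = -1/(2*(156 + (110 - 8*C**2/3)/(-1))) = -1/(2*(156 + (110 - 8*C**2/3)*(-1))) = -1/(2*(156 + (-110 + 8*C**2/3))) = -1/(2*(46 + 8*C**2/3)))
(-24141 + c)*(d(-27) + Q(57)) = (-24141 - 21270)*(159 - 3/(276 + 16*57**2)) = -45411*(159 - 3/(276 + 16*3249)) = -45411*(159 - 3/(276 + 51984)) = -45411*(159 - 3/52260) = -45411*(159 - 3*1/52260) = -45411*(159 - 1/17420) = -45411*2769779/17420 = -125778434169/17420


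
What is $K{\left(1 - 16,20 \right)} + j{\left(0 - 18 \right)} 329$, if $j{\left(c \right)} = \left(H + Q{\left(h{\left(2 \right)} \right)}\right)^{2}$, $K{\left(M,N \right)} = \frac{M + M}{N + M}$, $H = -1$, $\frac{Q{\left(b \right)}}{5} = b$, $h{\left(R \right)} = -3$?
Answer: $84218$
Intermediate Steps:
$Q{\left(b \right)} = 5 b$
$K{\left(M,N \right)} = \frac{2 M}{M + N}$
$j{\left(c \right)} = 256$ ($j{\left(c \right)} = \left(-1 + 5 \left(-3\right)\right)^{2} = \left(-1 - 15\right)^{2} = \left(-16\right)^{2} = 256$)
$K{\left(1 - 16,20 \right)} + j{\left(0 - 18 \right)} 329 = \frac{2 \left(1 - 16\right)}{\left(1 - 16\right) + 20} + 256 \cdot 329 = 2 \left(-15\right) \frac{1}{-15 + 20} + 84224 = 2 \left(-15\right) \frac{1}{5} + 84224 = -6 + 84224 = 84218$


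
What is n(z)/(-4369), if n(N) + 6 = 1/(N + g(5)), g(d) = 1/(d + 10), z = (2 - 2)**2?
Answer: -9/4369 ≈ -0.0020600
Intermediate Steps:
z = 0 (z = 0**2 = 0)
g(d) = 1/(10 + d)
n(N) = -6 + 1/(1/15 + N) (n(N) = -6 + 1/(N + 1/(10 + 5)) = -6 + 1/(N + 1/15) = -6 + 1/(1/15 + N))
n(z)/(-4369) = (9*(1 - 10*0)/(1 + 15*0))/(-4369) = (9*(1 + 0)/(1 + 0))*(-1/4369) = (9*1/1)*(-1/4369) = (9*1*1)*(-1/4369) = 9*(-1/4369) = -9/4369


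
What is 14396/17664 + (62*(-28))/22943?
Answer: 74905681/101316288 ≈ 0.73933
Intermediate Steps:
14396/17664 + (62*(-28))/22943 = 14396*(1/17664) - 1736*1/22943 = 3599/4416 - 1736/22943 = 74905681/101316288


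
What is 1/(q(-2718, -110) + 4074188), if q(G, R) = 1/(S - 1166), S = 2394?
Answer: 1228/5003102865 ≈ 2.4545e-7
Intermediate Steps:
q(G, R) = 1/1228 (q(G, R) = 1/(2394 - 1166) = 1/1228)
1/(q(-2718, -110) + 4074188) = 1/(1/1228 + 4074188) = 1/(5003102865/1228) = 1228/5003102865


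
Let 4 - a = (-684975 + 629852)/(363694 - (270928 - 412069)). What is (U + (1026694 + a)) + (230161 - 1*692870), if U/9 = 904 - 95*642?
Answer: 11719799648/504835 ≈ 23215.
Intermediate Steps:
a = 2074463/504835 (a = 4 - (-684975 + 629852)/(363694 - (270928 - 412069)) = 4 - (-55123)/(363694 - 1*(-141141)) = 4 - (-55123)/(363694 + 141141) = 4 - (-55123)/504835 = 4 - 1*(-55123/504835) = 4 + 55123/504835 = 2074463/504835 ≈ 4.1092)
U = -540774 (U = 9*(904 - 95*642) = 9*(904 - 60990) = 9*(-60086) = -540774)
(U + (1026694 + a)) + (230161 - 1*692870) = (-540774 + (1026694 + 2074463/504835)) + (230161 - 1*692870) = (-540774 + 518313139953/504835) + (230161 - 692870) = 245311497663/504835 - 462709 = 11719799648/504835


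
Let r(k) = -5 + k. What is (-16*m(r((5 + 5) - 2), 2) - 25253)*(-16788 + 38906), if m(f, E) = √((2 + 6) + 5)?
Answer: -558545854 - 353888*√13 ≈ -5.5982e+8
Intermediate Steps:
m(f, E) = √13 (m(f, E) = √(8 + 5) = √13)
(-16*m(r((5 + 5) - 2), 2) - 25253)*(-16788 + 38906) = (-16*√13 - 25253)*(-16788 + 38906) = (-25253 - 16*√13)*22118 = -558545854 - 353888*√13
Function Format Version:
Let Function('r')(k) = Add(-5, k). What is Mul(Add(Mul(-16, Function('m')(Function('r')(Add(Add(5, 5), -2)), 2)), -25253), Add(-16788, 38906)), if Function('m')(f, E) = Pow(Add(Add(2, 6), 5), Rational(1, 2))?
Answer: Add(-558545854, Mul(-353888, Pow(13, Rational(1, 2)))) ≈ -5.5982e+8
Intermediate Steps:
Function('m')(f, E) = Pow(13, Rational(1, 2)) (Function('m')(f, E) = Pow(Add(8, 5), Rational(1, 2)) = Pow(13, Rational(1, 2)))
Mul(Add(Mul(-16, Function('m')(Function('r')(Add(Add(5, 5), -2)), 2)), -25253), Add(-16788, 38906)) = Mul(Add(Mul(-16, Pow(13, Rational(1, 2))), -25253), Add(-16788, 38906)) = Mul(Add(-25253, Mul(-16, Pow(13, Rational(1, 2)))), 22118) = Add(-558545854, Mul(-353888, Pow(13, Rational(1, 2))))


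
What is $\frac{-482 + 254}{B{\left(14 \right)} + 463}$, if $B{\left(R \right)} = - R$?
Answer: $- \frac{228}{449} \approx -0.5078$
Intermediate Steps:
$\frac{-482 + 254}{B{\left(14 \right)} + 463} = \frac{-482 + 254}{\left(-1\right) 14 + 463} = - \frac{228}{-14 + 463} = - \frac{228}{449}$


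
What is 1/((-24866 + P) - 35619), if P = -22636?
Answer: -1/83121 ≈ -1.2031e-5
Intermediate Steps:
1/((-24866 + P) - 35619) = 1/((-24866 - 22636) - 35619) = 1/(-47502 - 35619) = 1/(-83121) = -1/83121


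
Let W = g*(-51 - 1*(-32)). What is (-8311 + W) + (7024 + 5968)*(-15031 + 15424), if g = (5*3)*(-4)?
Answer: 5098685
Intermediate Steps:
g = -60 (g = 15*(-4) = -60)
W = 1140 (W = -60*(-51 - 1*(-32)) = -60*(-51 + 32) = -60*(-19) = 1140)
(-8311 + W) + (7024 + 5968)*(-15031 + 15424) = (-8311 + 1140) + (7024 + 5968)*(-15031 + 15424) = -7171 + 12992*393 = -7171 + 5105856 = 5098685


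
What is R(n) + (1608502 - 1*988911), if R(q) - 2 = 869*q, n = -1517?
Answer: -698680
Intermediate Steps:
R(q) = 2 + 869*q
R(n) + (1608502 - 1*988911) = (2 + 869*(-1517)) + (1608502 - 1*988911) = (2 - 1318273) + (1608502 - 988911) = -1318271 + 619591 = -698680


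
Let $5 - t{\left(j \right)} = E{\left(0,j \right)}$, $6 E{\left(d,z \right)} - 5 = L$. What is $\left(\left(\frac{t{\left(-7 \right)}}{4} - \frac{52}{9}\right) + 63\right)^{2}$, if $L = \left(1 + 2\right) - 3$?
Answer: $\frac{17598025}{5184} \approx 3394.7$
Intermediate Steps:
$L = 0$ ($L = 3 - 3 = 0$)
$E{\left(d,z \right)} = \frac{5}{6}$ ($E{\left(d,z \right)} = \frac{5}{6} + \frac{1}{6} \cdot 0 = \frac{5}{6} + 0 = \frac{5}{6}$)
$t{\left(j \right)} = \frac{25}{6}$ ($t{\left(j \right)} = 5 - \frac{5}{6} = \frac{25}{6}$)
$\left(\left(\frac{t{\left(-7 \right)}}{4} - \frac{52}{9}\right) + 63\right)^{2} = \left(\left(\frac{25}{6 \cdot 4} - \frac{52}{9}\right) + 63\right)^{2} = \left(\left(\frac{25}{6} \cdot \frac{1}{4} - \frac{52}{9}\right) + 63\right)^{2} = \left(\left(\frac{25}{24} - \frac{52}{9}\right) + 63\right)^{2} = \left(- \frac{341}{72} + 63\right)^{2} = \left(\frac{4195}{72}\right)^{2} = \frac{17598025}{5184}$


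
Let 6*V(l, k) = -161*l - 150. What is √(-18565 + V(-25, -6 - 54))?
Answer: I*√645090/6 ≈ 133.86*I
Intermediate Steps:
V(l, k) = -25 - 161*l/6 (V(l, k) = (-161*l - 150)/6 = (-150 - 161*l)/6 = -25 - 161*l/6)
√(-18565 + V(-25, -6 - 54)) = √(-18565 + (-25 - 161/6*(-25))) = √(-18565 + (-25 + 4025/6)) = √(-18565 + 3875/6) = √(-107515/6) = I*√645090/6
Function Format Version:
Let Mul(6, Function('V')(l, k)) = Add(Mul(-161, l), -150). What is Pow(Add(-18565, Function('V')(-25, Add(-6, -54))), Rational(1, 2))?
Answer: Mul(Rational(1, 6), I, Pow(645090, Rational(1, 2))) ≈ Mul(133.86, I)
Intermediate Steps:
Function('V')(l, k) = Add(-25, Mul(Rational(-161, 6), l)) (Function('V')(l, k) = Mul(Rational(1, 6), Add(Mul(-161, l), -150)) = Mul(Rational(1, 6), Add(-150, Mul(-161, l))) = Add(-25, Mul(Rational(-161, 6), l)))
Pow(Add(-18565, Function('V')(-25, Add(-6, -54))), Rational(1, 2)) = Pow(Add(-18565, Add(-25, Mul(Rational(-161, 6), -25))), Rational(1, 2)) = Pow(Add(-18565, Add(-25, Rational(4025, 6))), Rational(1, 2)) = Pow(Add(-18565, Rational(3875, 6)), Rational(1, 2)) = Pow(Rational(-107515, 6), Rational(1, 2)) = Mul(Rational(1, 6), I, Pow(645090, Rational(1, 2)))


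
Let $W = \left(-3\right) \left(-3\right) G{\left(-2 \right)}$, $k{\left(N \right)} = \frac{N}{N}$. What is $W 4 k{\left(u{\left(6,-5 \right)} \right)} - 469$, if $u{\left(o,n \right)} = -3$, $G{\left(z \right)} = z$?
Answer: $-541$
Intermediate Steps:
$k{\left(N \right)} = 1$
$W = -18$ ($W = \left(-3\right) \left(-3\right) \left(-2\right) = 9 \left(-2\right) = -18$)
$W 4 k{\left(u{\left(6,-5 \right)} \right)} - 469 = \left(-18\right) 4 \cdot 1 - 469 = \left(-72\right) 1 - 469 = -72 - 469 = -541$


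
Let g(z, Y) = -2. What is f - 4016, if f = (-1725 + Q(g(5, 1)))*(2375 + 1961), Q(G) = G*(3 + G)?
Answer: -7492288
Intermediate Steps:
f = -7488272 (f = (-1725 - 2*(3 - 2))*(2375 + 1961) = (-1725 - 2*1)*4336 = (-1725 - 2)*4336 = -1727*4336 = -7488272)
f - 4016 = -7488272 - 4016 = -7492288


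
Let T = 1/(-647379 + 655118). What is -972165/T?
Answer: -7523584935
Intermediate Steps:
T = 1/7739 ≈ 0.00012922
-972165/T = -972165/1/7739 = -972165*7739 = -7523584935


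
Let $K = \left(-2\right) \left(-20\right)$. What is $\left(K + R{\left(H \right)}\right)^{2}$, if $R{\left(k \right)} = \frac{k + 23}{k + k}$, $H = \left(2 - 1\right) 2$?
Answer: $\frac{34225}{16} \approx 2139.1$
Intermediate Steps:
$H = 2$ ($H = 1 \cdot 2 = 2$)
$R{\left(k \right)} = \frac{23 + k}{2 k}$
$K = 40$
$\left(K + R{\left(H \right)}\right)^{2} = \left(40 + \frac{23 + 2}{2 \cdot 2}\right)^{2} = \left(40 + \frac{1}{2} \cdot \frac{1}{2} \cdot 25\right)^{2} = \left(40 + \frac{25}{4}\right)^{2} = \left(\frac{185}{4}\right)^{2} = \frac{34225}{16}$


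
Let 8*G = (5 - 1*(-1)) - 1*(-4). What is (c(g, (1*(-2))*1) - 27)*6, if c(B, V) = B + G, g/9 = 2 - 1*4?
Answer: -525/2 ≈ -262.50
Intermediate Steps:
g = -18 (g = 9*(2 - 1*4) = 9*(2 - 4) = 9*(-2) = -18)
G = 5/4 (G = ((5 - 1*(-1)) - 1*(-4))/8 = ((5 + 1) + 4)/8 = (6 + 4)/8 = (⅛)*10 = 5/4 ≈ 1.2500)
c(B, V) = 5/4 + B (c(B, V) = B + 5/4 = 5/4 + B)
(c(g, (1*(-2))*1) - 27)*6 = ((5/4 - 18) - 27)*6 = (-67/4 - 27)*6 = -175/4*6 = -525/2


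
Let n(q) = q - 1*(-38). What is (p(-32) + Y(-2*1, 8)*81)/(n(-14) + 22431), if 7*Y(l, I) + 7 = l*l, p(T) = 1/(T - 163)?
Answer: -47392/30651075 ≈ -0.0015462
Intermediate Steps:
p(T) = 1/(-163 + T)
Y(l, I) = -1 + l²/7 (Y(l, I) = -1 + (l*l)/7 = -1 + l²/7)
n(q) = 38 + q (n(q) = q + 38 = 38 + q)
(p(-32) + Y(-2*1, 8)*81)/(n(-14) + 22431) = (1/(-163 - 32) + (-1 + (-2*1)²/7)*81)/((38 - 14) + 22431) = (1/(-195) + (-1 + (⅐)*(-2)²)*81)/(24 + 22431) = (-1/195 + (-1 + (⅐)*4)*81)/22455 = (-1/195 + (-1 + 4/7)*81)*(1/22455) = (-1/195 - 3/7*81)*(1/22455) = (-1/195 - 243/7)*(1/22455) = -47392/1365*1/22455 = -47392/30651075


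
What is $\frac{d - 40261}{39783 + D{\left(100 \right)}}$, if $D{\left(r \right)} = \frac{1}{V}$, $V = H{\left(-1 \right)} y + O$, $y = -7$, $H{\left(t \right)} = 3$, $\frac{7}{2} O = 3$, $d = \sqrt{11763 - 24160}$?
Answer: $- \frac{436677}{431492} + \frac{987 i \sqrt{253}}{5609396} \approx -1.012 + 0.0027987 i$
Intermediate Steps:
$d = 7 i \sqrt{253}$ ($d = \sqrt{-12397} = 7 i \sqrt{253} \approx 111.34 i$)
$O = \frac{6}{7}$ ($O = \frac{2}{7} \cdot 3 = \frac{6}{7} \approx 0.85714$)
$V = - \frac{141}{7}$ ($V = 3 \left(-7\right) + \frac{6}{7} = -21 + \frac{6}{7} = - \frac{141}{7} \approx -20.143$)
$D{\left(r \right)} = - \frac{7}{141}$ ($D{\left(r \right)} = \frac{1}{- \frac{141}{7}} = - \frac{7}{141}$)
$\frac{d - 40261}{39783 + D{\left(100 \right)}} = \frac{7 i \sqrt{253} - 40261}{39783 - \frac{7}{141}} = \frac{-40261 + 7 i \sqrt{253}}{\frac{5609396}{141}} = \left(-40261 + 7 i \sqrt{253}\right) \frac{141}{5609396} = - \frac{436677}{431492} + \frac{987 i \sqrt{253}}{5609396}$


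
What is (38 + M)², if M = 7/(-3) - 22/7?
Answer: 466489/441 ≈ 1057.8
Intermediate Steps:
M = -115/21 (M = 7*(-⅓) - 22*⅐ = -7/3 - 22/7 = -115/21 ≈ -5.4762)
(38 + M)² = (38 - 115/21)² = (683/21)² = 466489/441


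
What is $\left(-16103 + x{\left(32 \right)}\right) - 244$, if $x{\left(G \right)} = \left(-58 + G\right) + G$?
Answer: $-16341$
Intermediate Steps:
$x{\left(G \right)} = -58 + 2 G$
$\left(-16103 + x{\left(32 \right)}\right) - 244 = \left(-16103 + \left(-58 + 2 \cdot 32\right)\right) - 244 = \left(-16103 + \left(-58 + 64\right)\right) - 244 = \left(-16103 + 6\right) - 244 = -16097 - 244 = -16341$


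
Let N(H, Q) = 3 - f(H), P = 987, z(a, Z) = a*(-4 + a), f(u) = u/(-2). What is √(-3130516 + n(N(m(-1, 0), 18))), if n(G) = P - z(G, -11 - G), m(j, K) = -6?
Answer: I*√3129529 ≈ 1769.0*I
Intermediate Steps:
f(u) = -u/2 (f(u) = u*(-½) = -u/2)
N(H, Q) = 3 + H/2 (N(H, Q) = 3 - (-1)*H/2 = 3 + H/2)
n(G) = 987 - G*(-4 + G)
√(-3130516 + n(N(m(-1, 0), 18))) = √(-3130516 + (987 - (3 + (½)*(-6))*(-4 + (3 + (½)*(-6))))) = √(-3130516 + (987 - (3 - 3)*(-4 + (3 - 3)))) = √(-3130516 + (987 - 1*0*(-4 + 0))) = √(-3130516 + (987 - 1*0*(-4))) = √(-3130516 + (987 + 0)) = √(-3130516 + 987) = √(-3129529) = I*√3129529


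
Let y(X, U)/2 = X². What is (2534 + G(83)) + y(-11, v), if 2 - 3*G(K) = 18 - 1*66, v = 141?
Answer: 8378/3 ≈ 2792.7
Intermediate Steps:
G(K) = 50/3 (G(K) = ⅔ - (18 - 1*66)/3 = ⅔ - (18 - 66)/3 = ⅔ - ⅓*(-48) = ⅔ + 16 = 50/3)
y(X, U) = 2*X²
(2534 + G(83)) + y(-11, v) = (2534 + 50/3) + 2*(-11)² = 7652/3 + 2*121 = 7652/3 + 242 = 8378/3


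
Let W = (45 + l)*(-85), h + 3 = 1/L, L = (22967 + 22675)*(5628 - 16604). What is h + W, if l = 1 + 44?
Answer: -3833897328577/500966592 ≈ -7653.0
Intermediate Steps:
l = 45
L = -500966592 (L = 45642*(-10976) = -500966592)
h = -1502899777/500966592 (h = -3 + 1/(-500966592) = -3 - 1/500966592 = -1502899777/500966592 ≈ -3.0000)
W = -7650 (W = (45 + 45)*(-85) = 90*(-85) = -7650)
h + W = -1502899777/500966592 - 7650 = -3833897328577/500966592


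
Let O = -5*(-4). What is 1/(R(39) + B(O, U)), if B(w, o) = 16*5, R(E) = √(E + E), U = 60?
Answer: 40/3161 - √78/6322 ≈ 0.011257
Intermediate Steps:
O = 20
R(E) = √2*√E (R(E) = √(2*E) = √2*√E)
B(w, o) = 80
1/(R(39) + B(O, U)) = 1/(√2*√39 + 80) = 1/(√78 + 80) = 1/(80 + √78)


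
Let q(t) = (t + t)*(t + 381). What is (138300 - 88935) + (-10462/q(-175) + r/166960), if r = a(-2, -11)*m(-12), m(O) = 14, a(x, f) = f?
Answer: 14856213061803/300945400 ≈ 49365.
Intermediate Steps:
q(t) = 2*t*(381 + t) (q(t) = (2*t)*(381 + t) = 2*t*(381 + t))
r = -154 (r = -11*14 = -154)
(138300 - 88935) + (-10462/q(-175) + r/166960) = (138300 - 88935) + (-10462*(-1/(350*(381 - 175))) - 154/166960) = 49365 + (-10462/(2*(-175)*206) - 154*1/166960) = 49365 + (-10462/(-72100) - 77/83480) = 49365 + (-10462*(-1/72100) - 77/83480) = 49365 + (5231/36050 - 77/83480) = 49365 + 43390803/300945400 = 14856213061803/300945400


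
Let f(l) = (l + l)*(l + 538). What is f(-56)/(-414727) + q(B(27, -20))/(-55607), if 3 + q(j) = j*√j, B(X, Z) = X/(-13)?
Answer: 3003132469/23061724289 + 81*I*√39/9397583 ≈ 0.13022 + 5.3827e-5*I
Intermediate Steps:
B(X, Z) = -X/13 (B(X, Z) = X*(-1/13) = -X/13)
q(j) = -3 + j^(3/2) (q(j) = -3 + j*√j = -3 + j^(3/2))
f(l) = 2*l*(538 + l) (f(l) = (2*l)*(538 + l) = 2*l*(538 + l))
f(-56)/(-414727) + q(B(27, -20))/(-55607) = (2*(-56)*(538 - 56))/(-414727) + (-3 + (-1/13*27)^(3/2))/(-55607) = (2*(-56)*482)*(-1/414727) + (-3 + (-27/13)^(3/2))*(-1/55607) = -53984*(-1/414727) + (-3 - 81*I*√39/169)*(-1/55607) = 53984/414727 + (3/55607 + 81*I*√39/9397583) = 3003132469/23061724289 + 81*I*√39/9397583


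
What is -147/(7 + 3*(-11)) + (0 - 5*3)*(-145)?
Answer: 56697/26 ≈ 2180.7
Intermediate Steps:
-147/(7 + 3*(-11)) + (0 - 5*3)*(-145) = -147/(7 - 33) + (0 - 15)*(-145) = -147/(-26) - 15*(-145) = -147*(-1/26) + 2175 = 147/26 + 2175 = 56697/26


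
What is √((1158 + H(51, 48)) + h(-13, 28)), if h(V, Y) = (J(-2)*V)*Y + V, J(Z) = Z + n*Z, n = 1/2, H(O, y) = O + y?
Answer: 4*√146 ≈ 48.332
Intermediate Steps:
n = ½ ≈ 0.50000
J(Z) = 3*Z/2 (J(Z) = Z + Z/2 = 3*Z/2)
h(V, Y) = V - 3*V*Y (h(V, Y) = (((3/2)*(-2))*V)*Y + V = (-3*V)*Y + V = -3*V*Y + V = V - 3*V*Y)
√((1158 + H(51, 48)) + h(-13, 28)) = √((1158 + (51 + 48)) - 13*(1 - 3*28)) = √((1158 + 99) - 13*(1 - 84)) = √(1257 - 13*(-83)) = √(1257 + 1079) = √2336 = 4*√146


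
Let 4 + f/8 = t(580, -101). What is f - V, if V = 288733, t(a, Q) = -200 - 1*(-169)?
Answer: -289013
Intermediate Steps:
t(a, Q) = -31 (t(a, Q) = -200 + 169 = -31)
f = -280 (f = -32 + 8*(-31) = -32 - 248 = -280)
f - V = -280 - 1*288733 = -280 - 288733 = -289013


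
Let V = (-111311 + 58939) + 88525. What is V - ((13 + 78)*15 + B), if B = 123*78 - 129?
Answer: 25323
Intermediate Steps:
V = 36153 (V = -52372 + 88525 = 36153)
B = 9465 (B = 9594 - 129 = 9465)
V - ((13 + 78)*15 + B) = 36153 - ((13 + 78)*15 + 9465) = 36153 - (91*15 + 9465) = 36153 - (1365 + 9465) = 36153 - 1*10830 = 36153 - 10830 = 25323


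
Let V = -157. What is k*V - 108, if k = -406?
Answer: 63634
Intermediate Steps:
k*V - 108 = -406*(-157) - 108 = 63742 - 108 = 63634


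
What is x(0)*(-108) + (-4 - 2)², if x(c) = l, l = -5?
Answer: 576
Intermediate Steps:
x(c) = -5
x(0)*(-108) + (-4 - 2)² = -5*(-108) + (-4 - 2)² = 540 + (-6)² = 540 + 36 = 576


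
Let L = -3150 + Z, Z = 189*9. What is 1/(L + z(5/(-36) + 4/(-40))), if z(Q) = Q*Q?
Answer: -32400/46945751 ≈ -0.00069016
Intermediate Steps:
Z = 1701
z(Q) = Q²
L = -1449 (L = -3150 + 1701 = -1449)
1/(L + z(5/(-36) + 4/(-40))) = 1/(-1449 + (5/(-36) + 4/(-40))²) = 1/(-1449 + (5*(-1/36) + 4*(-1/40))²) = 1/(-1449 + (-5/36 - ⅒)²) = 1/(-1449 + (-43/180)²) = 1/(-1449 + 1849/32400) = 1/(-46945751/32400) = -32400/46945751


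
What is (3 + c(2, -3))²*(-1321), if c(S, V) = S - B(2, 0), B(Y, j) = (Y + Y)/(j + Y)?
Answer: -11889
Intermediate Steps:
B(Y, j) = 2*Y/(Y + j) (B(Y, j) = (2*Y)/(Y + j) = 2*Y/(Y + j))
c(S, V) = -2 + S (c(S, V) = S - 2*2/(2 + 0) = S - 2*2/2 = S - 1*2 = S - 2 = -2 + S)
(3 + c(2, -3))²*(-1321) = (3 + (-2 + 2))²*(-1321) = (3 + 0)²*(-1321) = 3²*(-1321) = 9*(-1321) = -11889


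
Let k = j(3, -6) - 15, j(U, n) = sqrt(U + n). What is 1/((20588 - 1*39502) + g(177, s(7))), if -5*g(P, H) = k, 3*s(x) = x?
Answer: -472775/8940648028 + 5*I*sqrt(3)/8940648028 ≈ -5.2879e-5 + 9.6864e-10*I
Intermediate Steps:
s(x) = x/3
k = -15 + I*sqrt(3) (k = sqrt(3 - 6) - 15 = sqrt(-3) - 15 = I*sqrt(3) - 15 = -15 + I*sqrt(3) ≈ -15.0 + 1.732*I)
g(P, H) = 3 - I*sqrt(3)/5 (g(P, H) = -(-15 + I*sqrt(3))/5 = 3 - I*sqrt(3)/5)
1/((20588 - 1*39502) + g(177, s(7))) = 1/((20588 - 1*39502) + (3 - I*sqrt(3)/5)) = 1/((20588 - 39502) + (3 - I*sqrt(3)/5)) = 1/(-18914 + (3 - I*sqrt(3)/5)) = 1/(-18911 - I*sqrt(3)/5)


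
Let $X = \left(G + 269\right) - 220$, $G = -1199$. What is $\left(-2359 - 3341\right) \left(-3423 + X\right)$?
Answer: $26066100$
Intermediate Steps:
$X = -1150$ ($X = \left(-1199 + 269\right) - 220 = -930 - 220 = -1150$)
$\left(-2359 - 3341\right) \left(-3423 + X\right) = \left(-2359 - 3341\right) \left(-3423 - 1150\right) = \left(-5700\right) \left(-4573\right) = 26066100$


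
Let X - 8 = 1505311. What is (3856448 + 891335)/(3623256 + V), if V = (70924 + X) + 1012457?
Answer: 4747783/6211956 ≈ 0.76430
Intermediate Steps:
X = 1505319 (X = 8 + 1505311 = 1505319)
V = 2588700 (V = (70924 + 1505319) + 1012457 = 1576243 + 1012457 = 2588700)
(3856448 + 891335)/(3623256 + V) = (3856448 + 891335)/(3623256 + 2588700) = 4747783/6211956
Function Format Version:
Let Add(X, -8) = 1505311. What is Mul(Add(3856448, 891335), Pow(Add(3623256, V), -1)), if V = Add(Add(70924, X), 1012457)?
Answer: Rational(4747783, 6211956) ≈ 0.76430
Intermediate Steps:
X = 1505319 (X = Add(8, 1505311) = 1505319)
V = 2588700 (V = Add(Add(70924, 1505319), 1012457) = Add(1576243, 1012457) = 2588700)
Mul(Add(3856448, 891335), Pow(Add(3623256, V), -1)) = Mul(Add(3856448, 891335), Pow(Add(3623256, 2588700), -1)) = Mul(4747783, Pow(6211956, -1)) = Mul(4747783, Rational(1, 6211956)) = Rational(4747783, 6211956)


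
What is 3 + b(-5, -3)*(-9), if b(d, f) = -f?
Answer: -24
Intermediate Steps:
3 + b(-5, -3)*(-9) = 3 - 1*(-3)*(-9) = 3 + 3*(-9) = 3 - 27 = -24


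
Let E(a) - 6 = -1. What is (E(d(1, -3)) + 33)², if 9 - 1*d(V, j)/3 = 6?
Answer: 1444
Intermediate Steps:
d(V, j) = 9 (d(V, j) = 27 - 3*6 = 27 - 18 = 9)
E(a) = 5 (E(a) = 6 - 1 = 5)
(E(d(1, -3)) + 33)² = (5 + 33)² = 38² = 1444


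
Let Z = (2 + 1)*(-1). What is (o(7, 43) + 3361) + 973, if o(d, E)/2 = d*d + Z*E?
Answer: 4174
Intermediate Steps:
Z = -3 (Z = 3*(-1) = -3)
o(d, E) = -6*E + 2*d² (o(d, E) = 2*(d*d - 3*E) = 2*(d² - 3*E) = -6*E + 2*d²)
(o(7, 43) + 3361) + 973 = ((-6*43 + 2*7²) + 3361) + 973 = ((-258 + 2*49) + 3361) + 973 = ((-258 + 98) + 3361) + 973 = (-160 + 3361) + 973 = 3201 + 973 = 4174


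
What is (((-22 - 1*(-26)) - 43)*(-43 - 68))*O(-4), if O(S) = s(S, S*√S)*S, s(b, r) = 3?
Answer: -51948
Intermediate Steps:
O(S) = 3*S
(((-22 - 1*(-26)) - 43)*(-43 - 68))*O(-4) = (((-22 - 1*(-26)) - 43)*(-43 - 68))*(3*(-4)) = (((-22 + 26) - 43)*(-111))*(-12) = ((4 - 43)*(-111))*(-12) = -39*(-111)*(-12) = 4329*(-12) = -51948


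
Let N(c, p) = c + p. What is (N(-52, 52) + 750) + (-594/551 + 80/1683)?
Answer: 694544128/927333 ≈ 748.97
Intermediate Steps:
(N(-52, 52) + 750) + (-594/551 + 80/1683) = ((-52 + 52) + 750) + (-594/551 + 80/1683) = (0 + 750) + (-594*1/551 + 80*(1/1683)) = 750 + (-594/551 + 80/1683) = 750 - 955622/927333 = 694544128/927333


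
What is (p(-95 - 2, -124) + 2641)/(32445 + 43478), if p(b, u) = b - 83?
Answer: 107/3301 ≈ 0.032414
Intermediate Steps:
p(b, u) = -83 + b
(p(-95 - 2, -124) + 2641)/(32445 + 43478) = ((-83 + (-95 - 2)) + 2641)/(32445 + 43478) = ((-83 - 97) + 2641)/75923 = (-180 + 2641)*(1/75923) = 2461*(1/75923) = 107/3301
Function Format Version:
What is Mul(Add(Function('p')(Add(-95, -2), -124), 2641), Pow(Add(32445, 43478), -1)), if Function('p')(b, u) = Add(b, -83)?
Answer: Rational(107, 3301) ≈ 0.032414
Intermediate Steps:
Function('p')(b, u) = Add(-83, b)
Mul(Add(Function('p')(Add(-95, -2), -124), 2641), Pow(Add(32445, 43478), -1)) = Mul(Add(Add(-83, Add(-95, -2)), 2641), Pow(Add(32445, 43478), -1)) = Mul(Add(Add(-83, -97), 2641), Pow(75923, -1)) = Mul(Add(-180, 2641), Rational(1, 75923)) = Mul(2461, Rational(1, 75923)) = Rational(107, 3301)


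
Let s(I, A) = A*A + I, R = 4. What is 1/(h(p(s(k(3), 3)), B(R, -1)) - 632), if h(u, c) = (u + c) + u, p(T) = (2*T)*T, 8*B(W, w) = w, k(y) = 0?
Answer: -8/2465 ≈ -0.0032454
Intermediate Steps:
B(W, w) = w/8
s(I, A) = I + A² (s(I, A) = A² + I = I + A²)
p(T) = 2*T²
h(u, c) = c + 2*u (h(u, c) = (c + u) + u = c + 2*u)
1/(h(p(s(k(3), 3)), B(R, -1)) - 632) = 1/(((⅛)*(-1) + 2*(2*(0 + 3²)²)) - 632) = 1/((-⅛ + 2*(2*(0 + 9)²)) - 632) = 1/((-⅛ + 2*(2*9²)) - 632) = 1/((-⅛ + 2*(2*81)) - 632) = 1/((-⅛ + 2*162) - 632) = 1/((-⅛ + 324) - 632) = 1/(2591/8 - 632) = 1/(-2465/8) = -8/2465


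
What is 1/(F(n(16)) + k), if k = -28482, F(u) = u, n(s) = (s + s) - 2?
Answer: -1/28452 ≈ -3.5147e-5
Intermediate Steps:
n(s) = -2 + 2*s (n(s) = 2*s - 2 = -2 + 2*s)
1/(F(n(16)) + k) = 1/((-2 + 2*16) - 28482) = 1/((-2 + 32) - 28482) = 1/(30 - 28482) = 1/(-28452) = -1/28452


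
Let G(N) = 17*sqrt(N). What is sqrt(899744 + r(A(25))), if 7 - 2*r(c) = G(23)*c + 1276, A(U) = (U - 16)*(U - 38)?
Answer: sqrt(3596438 + 3978*sqrt(23))/2 ≈ 950.73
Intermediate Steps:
A(U) = (-38 + U)*(-16 + U) (A(U) = (-16 + U)*(-38 + U) = (-38 + U)*(-16 + U))
r(c) = -1269/2 - 17*c*sqrt(23)/2 (r(c) = 7/2 - ((17*sqrt(23))*c + 1276)/2 = 7/2 - (17*c*sqrt(23) + 1276)/2 = 7/2 - (1276 + 17*c*sqrt(23))/2 = 7/2 + (-638 - 17*c*sqrt(23)/2) = -1269/2 - 17*c*sqrt(23)/2)
sqrt(899744 + r(A(25))) = sqrt(899744 + (-1269/2 - 17*(608 + 25**2 - 54*25)*sqrt(23)/2)) = sqrt(899744 + (-1269/2 - 17*(608 + 625 - 1350)*sqrt(23)/2)) = sqrt(899744 + (-1269/2 - 17/2*(-117)*sqrt(23))) = sqrt(899744 + (-1269/2 + 1989*sqrt(23)/2)) = sqrt(1798219/2 + 1989*sqrt(23)/2)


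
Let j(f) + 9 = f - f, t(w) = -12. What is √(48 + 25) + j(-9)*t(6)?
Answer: 108 + √73 ≈ 116.54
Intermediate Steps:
j(f) = -9 (j(f) = -9 + (f - f) = -9 + 0 = -9)
√(48 + 25) + j(-9)*t(6) = √(48 + 25) - 9*(-12) = √73 + 108 = 108 + √73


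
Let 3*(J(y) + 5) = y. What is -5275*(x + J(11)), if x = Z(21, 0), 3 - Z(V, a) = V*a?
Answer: -26375/3 ≈ -8791.7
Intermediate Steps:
J(y) = -5 + y/3
Z(V, a) = 3 - V*a
x = 3 (x = 3 - 1*21*0 = 3 + 0 = 3)
-5275*(x + J(11)) = -5275*(3 + (-5 + (⅓)*11)) = -5275*(3 + (-5 + 11/3)) = -5275*(3 - 4/3) = -5275*5/3 = -26375/3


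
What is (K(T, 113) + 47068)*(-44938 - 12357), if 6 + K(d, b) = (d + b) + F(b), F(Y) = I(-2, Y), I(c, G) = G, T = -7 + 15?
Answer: -2709824320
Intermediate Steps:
T = 8
F(Y) = Y
K(d, b) = -6 + d + 2*b (K(d, b) = -6 + ((d + b) + b) = -6 + ((b + d) + b) = -6 + (d + 2*b) = -6 + d + 2*b)
(K(T, 113) + 47068)*(-44938 - 12357) = ((-6 + 8 + 2*113) + 47068)*(-44938 - 12357) = ((-6 + 8 + 226) + 47068)*(-57295) = (228 + 47068)*(-57295) = 47296*(-57295) = -2709824320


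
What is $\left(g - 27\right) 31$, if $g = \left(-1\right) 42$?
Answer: $-2139$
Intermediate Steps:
$g = -42$
$\left(g - 27\right) 31 = \left(-42 - 27\right) 31 = \left(-69\right) 31 = -2139$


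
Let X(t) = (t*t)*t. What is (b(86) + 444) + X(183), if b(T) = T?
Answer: 6129017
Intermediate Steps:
X(t) = t³ (X(t) = t²*t = t³)
(b(86) + 444) + X(183) = (86 + 444) + 183³ = 530 + 6128487 = 6129017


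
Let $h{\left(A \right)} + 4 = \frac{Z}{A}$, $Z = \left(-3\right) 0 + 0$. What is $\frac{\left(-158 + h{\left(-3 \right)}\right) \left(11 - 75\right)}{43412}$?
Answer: $\frac{2592}{10853} \approx 0.23883$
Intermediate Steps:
$Z = 0$ ($Z = 0 + 0 = 0$)
$h{\left(A \right)} = -4$ ($h{\left(A \right)} = -4 + \frac{0}{A} = -4 + 0 = -4$)
$\frac{\left(-158 + h{\left(-3 \right)}\right) \left(11 - 75\right)}{43412} = \frac{\left(-158 - 4\right) \left(11 - 75\right)}{43412} = - 162 \left(11 - 75\right) \frac{1}{43412} = \left(-162\right) \left(-64\right) \frac{1}{43412} = 10368 \cdot \frac{1}{43412} = \frac{2592}{10853}$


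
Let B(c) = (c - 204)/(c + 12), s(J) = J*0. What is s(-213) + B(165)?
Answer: -13/59 ≈ -0.22034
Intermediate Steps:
s(J) = 0
B(c) = (-204 + c)/(12 + c)
s(-213) + B(165) = 0 + (-204 + 165)/(12 + 165) = 0 - 39/177 = 0 + (1/177)*(-39) = 0 - 13/59 = -13/59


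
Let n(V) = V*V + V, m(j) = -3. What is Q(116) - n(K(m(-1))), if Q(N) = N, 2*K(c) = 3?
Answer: 449/4 ≈ 112.25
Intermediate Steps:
K(c) = 3/2 (K(c) = (½)*3 = 3/2)
n(V) = V + V² (n(V) = V² + V = V + V²)
Q(116) - n(K(m(-1))) = 116 - 3*(1 + 3/2)/2 = 116 - 3*5/(2*2) = 116 - 1*15/4 = 116 - 15/4 = 449/4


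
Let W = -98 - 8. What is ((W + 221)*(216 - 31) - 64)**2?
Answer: 449906521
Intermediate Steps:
W = -106
((W + 221)*(216 - 31) - 64)**2 = ((-106 + 221)*(216 - 31) - 64)**2 = (115*185 - 64)**2 = (21275 - 64)**2 = 21211**2 = 449906521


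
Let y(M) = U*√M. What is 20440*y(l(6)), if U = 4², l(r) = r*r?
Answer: 1962240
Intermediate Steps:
l(r) = r²
U = 16
y(M) = 16*√M
20440*y(l(6)) = 20440*(16*√(6²)) = 20440*(16*√36) = 20440*(16*6) = 20440*96 = 1962240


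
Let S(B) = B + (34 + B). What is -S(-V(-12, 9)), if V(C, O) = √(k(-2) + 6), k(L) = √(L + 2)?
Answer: -34 + 2*√6 ≈ -29.101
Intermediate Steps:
k(L) = √(2 + L)
V(C, O) = √6 (V(C, O) = √(√(2 - 2) + 6) = √(√0 + 6) = √(0 + 6) = √6)
S(B) = 34 + 2*B
-S(-V(-12, 9)) = -(34 + 2*(-√6)) = -(34 - 2*√6) = -34 + 2*√6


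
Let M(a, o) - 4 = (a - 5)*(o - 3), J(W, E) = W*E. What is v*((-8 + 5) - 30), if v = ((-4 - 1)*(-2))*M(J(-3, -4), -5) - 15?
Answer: 17655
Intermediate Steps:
J(W, E) = E*W
M(a, o) = 4 + (-5 + a)*(-3 + o) (M(a, o) = 4 + (a - 5)*(o - 3) = 4 + (-5 + a)*(-3 + o))
v = -535 (v = ((-4 - 1)*(-2))*(19 - 5*(-5) - (-12)*(-3) - 4*(-3)*(-5)) - 15 = (-5*(-2))*(19 + 25 - 3*12 + 12*(-5)) - 15 = 10*(19 + 25 - 36 - 60) - 15 = 10*(-52) - 15 = -520 - 15 = -535)
v*((-8 + 5) - 30) = -535*((-8 + 5) - 30) = -535*(-3 - 30) = -535*(-33) = 17655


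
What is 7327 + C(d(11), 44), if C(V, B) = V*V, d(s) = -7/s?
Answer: 886616/121 ≈ 7327.4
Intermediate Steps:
C(V, B) = V²
7327 + C(d(11), 44) = 7327 + (-7/11)² = 7327 + 49/121 = 886616/121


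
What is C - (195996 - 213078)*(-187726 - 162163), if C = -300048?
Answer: -5977103946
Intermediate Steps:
C - (195996 - 213078)*(-187726 - 162163) = -300048 - (195996 - 213078)*(-187726 - 162163) = -300048 - (-17082)*(-349889) = -300048 - 1*5976803898 = -300048 - 5976803898 = -5977103946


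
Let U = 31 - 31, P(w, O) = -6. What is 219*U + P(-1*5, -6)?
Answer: -6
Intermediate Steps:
U = 0
219*U + P(-1*5, -6) = 219*0 - 6 = 0 - 6 = -6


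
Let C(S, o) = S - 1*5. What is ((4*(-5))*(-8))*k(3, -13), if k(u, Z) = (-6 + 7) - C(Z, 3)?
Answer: 3040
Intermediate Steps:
C(S, o) = -5 + S (C(S, o) = S - 5 = -5 + S)
k(u, Z) = 6 - Z (k(u, Z) = (-6 + 7) - (-5 + Z) = 1 + (5 - Z) = 6 - Z)
((4*(-5))*(-8))*k(3, -13) = ((4*(-5))*(-8))*(6 - 1*(-13)) = (-20*(-8))*(6 + 13) = 160*19 = 3040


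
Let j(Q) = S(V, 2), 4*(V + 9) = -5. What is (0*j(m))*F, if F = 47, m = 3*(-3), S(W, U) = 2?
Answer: 0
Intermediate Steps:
V = -41/4 (V = -9 + (¼)*(-5) = -9 - 5/4 = -41/4 ≈ -10.250)
m = -9
j(Q) = 2
(0*j(m))*F = (0*2)*47 = 0*47 = 0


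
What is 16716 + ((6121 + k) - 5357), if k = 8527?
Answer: 26007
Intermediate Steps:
16716 + ((6121 + k) - 5357) = 16716 + ((6121 + 8527) - 5357) = 16716 + (14648 - 5357) = 16716 + 9291 = 26007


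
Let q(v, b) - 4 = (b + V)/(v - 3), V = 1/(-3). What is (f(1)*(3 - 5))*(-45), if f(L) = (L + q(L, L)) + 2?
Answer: 600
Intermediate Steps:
V = -⅓ ≈ -0.33333
q(v, b) = 4 + (-⅓ + b)/(-3 + v) (q(v, b) = 4 + (b - ⅓)/(v - 3) = 4 + (-⅓ + b)/(-3 + v))
f(L) = 2 + L + (-37/3 + 5*L)/(-3 + L) (f(L) = (L + (-37/3 + L + 4*L)/(-3 + L)) + 2 = (L + (-37/3 + 5*L)/(-3 + L)) + 2 = 2 + L + (-37/3 + 5*L)/(-3 + L))
(f(1)*(3 - 5))*(-45) = (((-55/3 + 1² + 4*1)/(-3 + 1))*(3 - 5))*(-45) = (((-55/3 + 1 + 4)/(-2))*(-2))*(-45) = (-½*(-40/3)*(-2))*(-45) = ((20/3)*(-2))*(-45) = -40/3*(-45) = 600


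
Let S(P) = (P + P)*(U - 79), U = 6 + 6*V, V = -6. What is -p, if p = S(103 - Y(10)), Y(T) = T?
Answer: 20274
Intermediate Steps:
U = -30 (U = 6 + 6*(-6) = 6 - 36 = -30)
S(P) = -218*P (S(P) = (P + P)*(-30 - 79) = (2*P)*(-109) = -218*P)
p = -20274 (p = -218*(103 - 1*10) = -218*(103 - 10) = -218*93 = -20274)
-p = -1*(-20274) = 20274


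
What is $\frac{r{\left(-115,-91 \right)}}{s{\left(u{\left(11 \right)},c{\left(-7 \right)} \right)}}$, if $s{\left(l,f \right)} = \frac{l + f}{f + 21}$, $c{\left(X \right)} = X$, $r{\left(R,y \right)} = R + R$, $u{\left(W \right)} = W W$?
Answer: $- \frac{1610}{57} \approx -28.246$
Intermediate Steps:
$u{\left(W \right)} = W^{2}$
$r{\left(R,y \right)} = 2 R$
$s{\left(l,f \right)} = \frac{f + l}{21 + f}$
$\frac{r{\left(-115,-91 \right)}}{s{\left(u{\left(11 \right)},c{\left(-7 \right)} \right)}} = \frac{2 \left(-115\right)}{\frac{1}{21 - 7} \left(-7 + 11^{2}\right)} = - \frac{230}{\frac{1}{14} \left(-7 + 121\right)} = - \frac{230}{\frac{1}{14} \cdot 114} = - \frac{230}{\frac{57}{7}} = \left(-230\right) \frac{7}{57} = - \frac{1610}{57}$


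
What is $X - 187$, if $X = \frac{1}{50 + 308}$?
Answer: $- \frac{66945}{358} \approx -187.0$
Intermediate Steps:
$X = \frac{1}{358} \approx 0.0027933$
$X - 187 = \frac{1}{358} - 187 = - \frac{66945}{358}$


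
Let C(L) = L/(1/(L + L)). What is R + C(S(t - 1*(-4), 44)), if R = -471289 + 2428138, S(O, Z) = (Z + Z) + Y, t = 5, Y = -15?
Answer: 1967507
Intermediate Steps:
S(O, Z) = -15 + 2*Z (S(O, Z) = (Z + Z) - 15 = 2*Z - 15 = -15 + 2*Z)
C(L) = 2*L² (C(L) = L/(1/(2*L)) = L/((1/(2*L))) = L*(2*L) = 2*L²)
R = 1956849
R + C(S(t - 1*(-4), 44)) = 1956849 + 2*(-15 + 2*44)² = 1956849 + 2*(-15 + 88)² = 1956849 + 2*73² = 1956849 + 2*5329 = 1956849 + 10658 = 1967507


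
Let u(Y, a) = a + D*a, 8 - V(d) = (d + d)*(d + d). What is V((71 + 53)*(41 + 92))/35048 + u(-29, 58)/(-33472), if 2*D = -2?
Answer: -135993031/4381 ≈ -31042.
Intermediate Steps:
D = -1 (D = (½)*(-2) = -1)
V(d) = 8 - 4*d² (V(d) = 8 - (d + d)*(d + d) = 8 - 2*d*2*d = 8 - 4*d²)
u(Y, a) = 0 (u(Y, a) = a - a = 0)
V((71 + 53)*(41 + 92))/35048 + u(-29, 58)/(-33472) = (8 - 4*(41 + 92)²*(71 + 53)²)/35048 + 0/(-33472) = (8 - 4*(124*133)²)*(1/35048) + 0*(-1/33472) = (8 - 4*16492²)*(1/35048) + 0 = (8 - 4*271986064)*(1/35048) + 0 = (8 - 1087944256)*(1/35048) + 0 = -1087944248*1/35048 + 0 = -135993031/4381 + 0 = -135993031/4381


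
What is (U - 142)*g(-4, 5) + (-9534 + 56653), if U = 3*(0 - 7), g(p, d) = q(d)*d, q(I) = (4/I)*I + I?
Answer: 39784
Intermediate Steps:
q(I) = 4 + I
g(p, d) = d*(4 + d) (g(p, d) = (4 + d)*d = d*(4 + d))
U = -21 (U = 3*(-7) = -21)
(U - 142)*g(-4, 5) + (-9534 + 56653) = (-21 - 142)*(5*(4 + 5)) + (-9534 + 56653) = -815*9 + 47119 = -163*45 + 47119 = -7335 + 47119 = 39784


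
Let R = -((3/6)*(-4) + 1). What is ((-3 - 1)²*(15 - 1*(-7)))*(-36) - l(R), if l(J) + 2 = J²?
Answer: -12671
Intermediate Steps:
R = 1 (R = -((3*(⅙))*(-4) + 1) = -((½)*(-4) + 1) = -(-2 + 1) = -1*(-1) = 1)
l(J) = -2 + J²
((-3 - 1)²*(15 - 1*(-7)))*(-36) - l(R) = ((-3 - 1)²*(15 - 1*(-7)))*(-36) - (-2 + 1²) = ((-4)²*(15 + 7))*(-36) - (-2 + 1) = (16*22)*(-36) - 1*(-1) = 352*(-36) + 1 = -12672 + 1 = -12671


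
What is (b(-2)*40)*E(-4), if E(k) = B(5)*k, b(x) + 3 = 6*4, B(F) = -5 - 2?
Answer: 23520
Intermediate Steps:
B(F) = -7
b(x) = 21 (b(x) = -3 + 6*4 = -3 + 24 = 21)
E(k) = -7*k
(b(-2)*40)*E(-4) = (21*40)*(-7*(-4)) = 840*28 = 23520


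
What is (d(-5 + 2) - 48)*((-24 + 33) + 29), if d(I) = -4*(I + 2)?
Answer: -1672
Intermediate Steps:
d(I) = -8 - 4*I (d(I) = -4*(2 + I) = -8 - 4*I)
(d(-5 + 2) - 48)*((-24 + 33) + 29) = ((-8 - 4*(-5 + 2)) - 48)*((-24 + 33) + 29) = ((-8 - 4*(-3)) - 48)*(9 + 29) = ((-8 + 12) - 48)*38 = (4 - 48)*38 = -44*38 = -1672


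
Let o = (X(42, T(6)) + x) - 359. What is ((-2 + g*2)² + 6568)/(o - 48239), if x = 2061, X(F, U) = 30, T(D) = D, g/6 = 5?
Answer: -9932/46507 ≈ -0.21356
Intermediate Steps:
g = 30 (g = 6*5 = 30)
o = 1732 (o = (30 + 2061) - 359 = 2091 - 359 = 1732)
((-2 + g*2)² + 6568)/(o - 48239) = ((-2 + 30*2)² + 6568)/(1732 - 48239) = ((-2 + 60)² + 6568)/(-46507) = (58² + 6568)*(-1/46507) = (3364 + 6568)*(-1/46507) = 9932*(-1/46507) = -9932/46507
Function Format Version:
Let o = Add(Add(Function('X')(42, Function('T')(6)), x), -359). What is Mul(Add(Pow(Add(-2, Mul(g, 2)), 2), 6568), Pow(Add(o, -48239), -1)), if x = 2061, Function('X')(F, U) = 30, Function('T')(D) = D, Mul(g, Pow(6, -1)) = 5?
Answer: Rational(-9932, 46507) ≈ -0.21356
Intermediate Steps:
g = 30 (g = Mul(6, 5) = 30)
o = 1732 (o = Add(Add(30, 2061), -359) = Add(2091, -359) = 1732)
Mul(Add(Pow(Add(-2, Mul(g, 2)), 2), 6568), Pow(Add(o, -48239), -1)) = Mul(Add(Pow(Add(-2, Mul(30, 2)), 2), 6568), Pow(Add(1732, -48239), -1)) = Mul(Add(Pow(Add(-2, 60), 2), 6568), Pow(-46507, -1)) = Mul(Add(Pow(58, 2), 6568), Rational(-1, 46507)) = Mul(Add(3364, 6568), Rational(-1, 46507)) = Mul(9932, Rational(-1, 46507)) = Rational(-9932, 46507)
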